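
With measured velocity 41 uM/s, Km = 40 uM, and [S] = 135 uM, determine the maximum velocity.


Vmax = v * (Km + [S]) / [S]
Vmax = 41 * (40 + 135) / 135
Vmax = 53.1481 uM/s

53.1481 uM/s


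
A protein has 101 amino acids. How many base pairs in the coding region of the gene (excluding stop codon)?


Each amino acid = 1 codon = 3 bp
bp = 101 * 3 = 303 bp

303 bp


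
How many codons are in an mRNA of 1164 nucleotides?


codons = nucleotides / 3
codons = 1164 / 3 = 388

388


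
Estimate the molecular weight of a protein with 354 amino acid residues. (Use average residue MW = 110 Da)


MW = n_residues * 110 Da
MW = 354 * 110
MW = 38940 Da

38940 Da


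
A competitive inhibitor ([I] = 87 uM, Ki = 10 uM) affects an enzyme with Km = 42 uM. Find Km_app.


Km_app = Km * (1 + [I]/Ki)
Km_app = 42 * (1 + 87/10)
Km_app = 407.4 uM

407.4 uM


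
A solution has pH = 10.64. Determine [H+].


[H+] = 10^(-pH)
[H+] = 10^(-10.64)
[H+] = 2.291e-11 M

2.291e-11 M


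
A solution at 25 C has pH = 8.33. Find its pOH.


pOH = 14 - pH
pOH = 14 - 8.33
pOH = 5.67

5.67


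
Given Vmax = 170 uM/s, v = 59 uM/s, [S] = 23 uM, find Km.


Km = [S] * (Vmax - v) / v
Km = 23 * (170 - 59) / 59
Km = 43.2712 uM

43.2712 uM


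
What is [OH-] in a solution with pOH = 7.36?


[OH-] = 10^(-pOH)
[OH-] = 10^(-7.36)
[OH-] = 4.365e-08 M

4.365e-08 M


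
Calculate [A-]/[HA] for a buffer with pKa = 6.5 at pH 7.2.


[A-]/[HA] = 10^(pH - pKa)
= 10^(7.2 - 6.5)
= 5.0119

5.0119


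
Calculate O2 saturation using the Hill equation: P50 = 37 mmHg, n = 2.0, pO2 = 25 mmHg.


Y = pO2^n / (P50^n + pO2^n)
Y = 25^2.0 / (37^2.0 + 25^2.0)
Y = 31.34%

31.34%


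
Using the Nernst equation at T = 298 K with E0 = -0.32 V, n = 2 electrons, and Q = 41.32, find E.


E = E0 - (RT/nF) * ln(Q)
E = -0.32 - (8.314 * 298 / (2 * 96485)) * ln(41.32)
E = -0.3678 V

-0.3678 V


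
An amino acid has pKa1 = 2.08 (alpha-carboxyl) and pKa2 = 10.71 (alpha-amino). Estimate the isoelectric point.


pI = (pKa1 + pKa2) / 2
pI = (2.08 + 10.71) / 2
pI = 6.395

6.395


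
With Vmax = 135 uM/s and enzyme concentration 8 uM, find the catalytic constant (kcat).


kcat = Vmax / [E]t
kcat = 135 / 8
kcat = 16.875 s^-1

16.875 s^-1


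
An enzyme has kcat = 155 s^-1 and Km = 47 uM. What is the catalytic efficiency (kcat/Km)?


Catalytic efficiency = kcat / Km
= 155 / 47
= 3.2979 uM^-1*s^-1

3.2979 uM^-1*s^-1


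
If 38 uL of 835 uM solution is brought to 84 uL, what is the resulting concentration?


C2 = C1 * V1 / V2
C2 = 835 * 38 / 84
C2 = 377.7381 uM

377.7381 uM


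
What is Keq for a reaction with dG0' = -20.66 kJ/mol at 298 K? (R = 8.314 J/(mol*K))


Keq = exp(-dG0 * 1000 / (R * T))
Keq = exp(-(-20.66) * 1000 / (8.314 * 298))
Keq = 4183.1052

4183.1052


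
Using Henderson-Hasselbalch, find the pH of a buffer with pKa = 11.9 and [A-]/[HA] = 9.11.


pH = pKa + log10([A-]/[HA])
pH = 11.9 + log10(9.11)
pH = 12.8595

12.8595


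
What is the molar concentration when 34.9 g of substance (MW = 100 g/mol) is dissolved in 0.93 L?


C = (mass / MW) / volume
C = (34.9 / 100) / 0.93
C = 0.3753 M

0.3753 M


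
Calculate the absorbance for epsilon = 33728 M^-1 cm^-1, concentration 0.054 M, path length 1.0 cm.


A = epsilon * c * l
A = 33728 * 0.054 * 1.0
A = 1821.312

1821.312


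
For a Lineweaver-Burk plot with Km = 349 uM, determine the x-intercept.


x-intercept = -1/Km
= -1/349
= -0.0029 1/uM

-0.0029 1/uM


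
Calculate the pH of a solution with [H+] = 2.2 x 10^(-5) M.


pH = -log10([H+])
pH = -log10(2.2 x 10^(-5))
pH = 4.6576

4.6576


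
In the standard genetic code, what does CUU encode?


Standard genetic code lookup.
Codon CUU -> Leu

Leu


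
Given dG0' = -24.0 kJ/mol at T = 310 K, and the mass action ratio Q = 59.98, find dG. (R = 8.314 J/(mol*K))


dG = dG0' + RT * ln(Q) / 1000
dG = -24.0 + 8.314 * 310 * ln(59.98) / 1000
dG = -13.4483 kJ/mol

-13.4483 kJ/mol


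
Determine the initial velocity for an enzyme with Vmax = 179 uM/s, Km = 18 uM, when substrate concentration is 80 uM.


v = Vmax * [S] / (Km + [S])
v = 179 * 80 / (18 + 80)
v = 146.1224 uM/s

146.1224 uM/s


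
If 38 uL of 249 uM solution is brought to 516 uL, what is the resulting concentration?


C2 = C1 * V1 / V2
C2 = 249 * 38 / 516
C2 = 18.3372 uM

18.3372 uM


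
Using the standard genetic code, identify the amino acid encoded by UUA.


Standard genetic code lookup.
Codon UUA -> Leu

Leu


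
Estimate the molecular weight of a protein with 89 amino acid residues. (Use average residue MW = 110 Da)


MW = n_residues * 110 Da
MW = 89 * 110
MW = 9790 Da

9790 Da


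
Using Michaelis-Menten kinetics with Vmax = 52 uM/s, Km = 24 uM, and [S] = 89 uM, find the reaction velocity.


v = Vmax * [S] / (Km + [S])
v = 52 * 89 / (24 + 89)
v = 40.9558 uM/s

40.9558 uM/s


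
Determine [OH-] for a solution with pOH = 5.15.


[OH-] = 10^(-pOH)
[OH-] = 10^(-5.15)
[OH-] = 7.079e-06 M

7.079e-06 M


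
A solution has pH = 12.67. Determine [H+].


[H+] = 10^(-pH)
[H+] = 10^(-12.67)
[H+] = 2.138e-13 M

2.138e-13 M


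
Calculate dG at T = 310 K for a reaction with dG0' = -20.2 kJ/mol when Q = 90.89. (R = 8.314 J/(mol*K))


dG = dG0' + RT * ln(Q) / 1000
dG = -20.2 + 8.314 * 310 * ln(90.89) / 1000
dG = -8.5771 kJ/mol

-8.5771 kJ/mol


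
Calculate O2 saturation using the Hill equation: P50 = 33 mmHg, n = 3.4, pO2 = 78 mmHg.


Y = pO2^n / (P50^n + pO2^n)
Y = 78^3.4 / (33^3.4 + 78^3.4)
Y = 94.91%

94.91%


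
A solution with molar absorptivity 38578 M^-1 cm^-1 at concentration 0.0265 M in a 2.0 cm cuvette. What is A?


A = epsilon * c * l
A = 38578 * 0.0265 * 2.0
A = 2044.634

2044.634


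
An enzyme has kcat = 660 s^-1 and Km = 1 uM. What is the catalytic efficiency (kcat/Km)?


Catalytic efficiency = kcat / Km
= 660 / 1
= 660.0 uM^-1*s^-1

660.0 uM^-1*s^-1


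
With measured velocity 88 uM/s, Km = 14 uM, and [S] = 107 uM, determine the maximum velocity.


Vmax = v * (Km + [S]) / [S]
Vmax = 88 * (14 + 107) / 107
Vmax = 99.514 uM/s

99.514 uM/s


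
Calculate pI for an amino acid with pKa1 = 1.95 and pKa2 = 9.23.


pI = (pKa1 + pKa2) / 2
pI = (1.95 + 9.23) / 2
pI = 5.59

5.59


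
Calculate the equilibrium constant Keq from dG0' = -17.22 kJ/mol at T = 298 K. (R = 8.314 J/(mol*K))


Keq = exp(-dG0 * 1000 / (R * T))
Keq = exp(-(-17.22) * 1000 / (8.314 * 298))
Keq = 1043.518

1043.518


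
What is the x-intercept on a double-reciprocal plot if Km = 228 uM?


x-intercept = -1/Km
= -1/228
= -0.0044 1/uM

-0.0044 1/uM


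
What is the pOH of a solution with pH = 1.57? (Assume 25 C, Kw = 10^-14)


pOH = 14 - pH
pOH = 14 - 1.57
pOH = 12.43

12.43


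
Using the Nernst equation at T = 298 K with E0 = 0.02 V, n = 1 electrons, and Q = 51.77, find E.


E = E0 - (RT/nF) * ln(Q)
E = 0.02 - (8.314 * 298 / (1 * 96485)) * ln(51.77)
E = -0.0813 V

-0.0813 V


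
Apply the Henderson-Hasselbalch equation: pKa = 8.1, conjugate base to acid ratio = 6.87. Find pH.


pH = pKa + log10([A-]/[HA])
pH = 8.1 + log10(6.87)
pH = 8.937

8.937


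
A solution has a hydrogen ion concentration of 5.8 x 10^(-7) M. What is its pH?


pH = -log10([H+])
pH = -log10(5.8 x 10^(-7))
pH = 6.2366

6.2366


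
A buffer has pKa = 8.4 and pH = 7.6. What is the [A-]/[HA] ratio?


[A-]/[HA] = 10^(pH - pKa)
= 10^(7.6 - 8.4)
= 0.1585

0.1585


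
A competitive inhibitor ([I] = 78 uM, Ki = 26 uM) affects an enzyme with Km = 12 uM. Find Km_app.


Km_app = Km * (1 + [I]/Ki)
Km_app = 12 * (1 + 78/26)
Km_app = 48.0 uM

48.0 uM


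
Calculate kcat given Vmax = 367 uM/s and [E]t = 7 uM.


kcat = Vmax / [E]t
kcat = 367 / 7
kcat = 52.4286 s^-1

52.4286 s^-1


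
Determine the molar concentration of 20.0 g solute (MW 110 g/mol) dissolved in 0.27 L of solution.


C = (mass / MW) / volume
C = (20.0 / 110) / 0.27
C = 0.6734 M

0.6734 M


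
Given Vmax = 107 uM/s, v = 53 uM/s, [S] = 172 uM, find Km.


Km = [S] * (Vmax - v) / v
Km = 172 * (107 - 53) / 53
Km = 175.2453 uM

175.2453 uM


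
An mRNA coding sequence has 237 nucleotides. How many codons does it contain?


codons = nucleotides / 3
codons = 237 / 3 = 79

79


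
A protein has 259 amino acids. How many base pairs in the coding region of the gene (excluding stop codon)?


Each amino acid = 1 codon = 3 bp
bp = 259 * 3 = 777 bp

777 bp


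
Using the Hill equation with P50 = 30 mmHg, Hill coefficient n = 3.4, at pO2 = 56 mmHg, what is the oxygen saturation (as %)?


Y = pO2^n / (P50^n + pO2^n)
Y = 56^3.4 / (30^3.4 + 56^3.4)
Y = 89.3%

89.3%


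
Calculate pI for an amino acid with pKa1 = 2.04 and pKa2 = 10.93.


pI = (pKa1 + pKa2) / 2
pI = (2.04 + 10.93) / 2
pI = 6.485

6.485


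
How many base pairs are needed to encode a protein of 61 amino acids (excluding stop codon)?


Each amino acid = 1 codon = 3 bp
bp = 61 * 3 = 183 bp

183 bp


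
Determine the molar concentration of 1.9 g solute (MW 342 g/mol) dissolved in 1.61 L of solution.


C = (mass / MW) / volume
C = (1.9 / 342) / 1.61
C = 0.0035 M

0.0035 M


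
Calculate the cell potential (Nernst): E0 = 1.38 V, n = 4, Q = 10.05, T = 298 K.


E = E0 - (RT/nF) * ln(Q)
E = 1.38 - (8.314 * 298 / (4 * 96485)) * ln(10.05)
E = 1.3652 V

1.3652 V


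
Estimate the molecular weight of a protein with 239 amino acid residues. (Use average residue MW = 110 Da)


MW = n_residues * 110 Da
MW = 239 * 110
MW = 26290 Da

26290 Da


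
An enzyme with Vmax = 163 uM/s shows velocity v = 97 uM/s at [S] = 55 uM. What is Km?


Km = [S] * (Vmax - v) / v
Km = 55 * (163 - 97) / 97
Km = 37.4227 uM

37.4227 uM


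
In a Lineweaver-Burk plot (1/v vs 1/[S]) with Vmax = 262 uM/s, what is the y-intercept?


y-intercept = 1/Vmax
= 1/262
= 0.0038 s/uM

0.0038 s/uM


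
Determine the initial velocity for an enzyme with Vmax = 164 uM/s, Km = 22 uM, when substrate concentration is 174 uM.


v = Vmax * [S] / (Km + [S])
v = 164 * 174 / (22 + 174)
v = 145.5918 uM/s

145.5918 uM/s


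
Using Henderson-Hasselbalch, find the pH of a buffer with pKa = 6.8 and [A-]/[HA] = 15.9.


pH = pKa + log10([A-]/[HA])
pH = 6.8 + log10(15.9)
pH = 8.0014

8.0014


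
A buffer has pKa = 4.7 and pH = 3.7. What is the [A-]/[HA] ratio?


[A-]/[HA] = 10^(pH - pKa)
= 10^(3.7 - 4.7)
= 0.1

0.1


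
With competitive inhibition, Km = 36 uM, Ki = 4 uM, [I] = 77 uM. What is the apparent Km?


Km_app = Km * (1 + [I]/Ki)
Km_app = 36 * (1 + 77/4)
Km_app = 729.0 uM

729.0 uM


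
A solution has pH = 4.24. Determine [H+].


[H+] = 10^(-pH)
[H+] = 10^(-4.24)
[H+] = 5.754e-05 M

5.754e-05 M


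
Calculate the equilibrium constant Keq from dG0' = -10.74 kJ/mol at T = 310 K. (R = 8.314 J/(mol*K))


Keq = exp(-dG0 * 1000 / (R * T))
Keq = exp(-(-10.74) * 1000 / (8.314 * 310))
Keq = 64.5272

64.5272


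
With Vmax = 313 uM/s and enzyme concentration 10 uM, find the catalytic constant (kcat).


kcat = Vmax / [E]t
kcat = 313 / 10
kcat = 31.3 s^-1

31.3 s^-1


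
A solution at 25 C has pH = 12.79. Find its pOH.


pOH = 14 - pH
pOH = 14 - 12.79
pOH = 1.21

1.21


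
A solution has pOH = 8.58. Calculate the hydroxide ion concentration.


[OH-] = 10^(-pOH)
[OH-] = 10^(-8.58)
[OH-] = 2.630e-09 M

2.630e-09 M


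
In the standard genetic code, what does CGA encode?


Standard genetic code lookup.
Codon CGA -> Arg

Arg


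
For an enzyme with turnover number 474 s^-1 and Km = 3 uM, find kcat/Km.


Catalytic efficiency = kcat / Km
= 474 / 3
= 158.0 uM^-1*s^-1

158.0 uM^-1*s^-1


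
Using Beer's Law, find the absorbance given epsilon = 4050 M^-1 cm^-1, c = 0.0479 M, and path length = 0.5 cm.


A = epsilon * c * l
A = 4050 * 0.0479 * 0.5
A = 96.9975

96.9975


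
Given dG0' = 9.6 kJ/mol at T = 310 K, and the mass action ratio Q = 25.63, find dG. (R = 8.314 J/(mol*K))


dG = dG0' + RT * ln(Q) / 1000
dG = 9.6 + 8.314 * 310 * ln(25.63) / 1000
dG = 17.9603 kJ/mol

17.9603 kJ/mol


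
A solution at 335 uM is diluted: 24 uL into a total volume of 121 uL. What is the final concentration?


C2 = C1 * V1 / V2
C2 = 335 * 24 / 121
C2 = 66.4463 uM

66.4463 uM


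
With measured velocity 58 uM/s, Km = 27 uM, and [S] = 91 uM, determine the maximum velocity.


Vmax = v * (Km + [S]) / [S]
Vmax = 58 * (27 + 91) / 91
Vmax = 75.2088 uM/s

75.2088 uM/s


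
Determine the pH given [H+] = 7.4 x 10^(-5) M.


pH = -log10([H+])
pH = -log10(7.4 x 10^(-5))
pH = 4.1308

4.1308


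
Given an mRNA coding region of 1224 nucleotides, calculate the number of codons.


codons = nucleotides / 3
codons = 1224 / 3 = 408

408


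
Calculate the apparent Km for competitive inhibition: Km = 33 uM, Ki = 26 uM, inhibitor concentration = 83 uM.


Km_app = Km * (1 + [I]/Ki)
Km_app = 33 * (1 + 83/26)
Km_app = 138.3462 uM

138.3462 uM


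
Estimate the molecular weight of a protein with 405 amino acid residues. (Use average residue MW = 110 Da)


MW = n_residues * 110 Da
MW = 405 * 110
MW = 44550 Da

44550 Da


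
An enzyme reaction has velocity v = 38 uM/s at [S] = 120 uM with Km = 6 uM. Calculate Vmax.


Vmax = v * (Km + [S]) / [S]
Vmax = 38 * (6 + 120) / 120
Vmax = 39.9 uM/s

39.9 uM/s


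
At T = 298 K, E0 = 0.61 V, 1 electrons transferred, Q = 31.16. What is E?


E = E0 - (RT/nF) * ln(Q)
E = 0.61 - (8.314 * 298 / (1 * 96485)) * ln(31.16)
E = 0.5217 V

0.5217 V


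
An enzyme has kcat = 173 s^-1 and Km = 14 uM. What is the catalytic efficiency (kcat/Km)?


Catalytic efficiency = kcat / Km
= 173 / 14
= 12.3571 uM^-1*s^-1

12.3571 uM^-1*s^-1


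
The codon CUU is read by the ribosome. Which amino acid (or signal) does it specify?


Standard genetic code lookup.
Codon CUU -> Leu

Leu


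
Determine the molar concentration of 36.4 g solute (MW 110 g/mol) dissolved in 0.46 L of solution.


C = (mass / MW) / volume
C = (36.4 / 110) / 0.46
C = 0.7194 M

0.7194 M


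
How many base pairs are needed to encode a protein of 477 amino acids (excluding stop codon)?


Each amino acid = 1 codon = 3 bp
bp = 477 * 3 = 1431 bp

1431 bp


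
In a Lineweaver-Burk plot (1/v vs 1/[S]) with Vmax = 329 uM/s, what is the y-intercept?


y-intercept = 1/Vmax
= 1/329
= 0.003 s/uM

0.003 s/uM


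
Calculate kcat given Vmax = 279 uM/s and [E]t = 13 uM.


kcat = Vmax / [E]t
kcat = 279 / 13
kcat = 21.4615 s^-1

21.4615 s^-1


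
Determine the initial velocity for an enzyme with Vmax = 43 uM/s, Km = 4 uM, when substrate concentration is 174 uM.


v = Vmax * [S] / (Km + [S])
v = 43 * 174 / (4 + 174)
v = 42.0337 uM/s

42.0337 uM/s


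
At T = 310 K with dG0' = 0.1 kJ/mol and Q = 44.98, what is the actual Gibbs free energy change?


dG = dG0' + RT * ln(Q) / 1000
dG = 0.1 + 8.314 * 310 * ln(44.98) / 1000
dG = 9.9099 kJ/mol

9.9099 kJ/mol


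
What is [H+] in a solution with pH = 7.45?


[H+] = 10^(-pH)
[H+] = 10^(-7.45)
[H+] = 3.548e-08 M

3.548e-08 M


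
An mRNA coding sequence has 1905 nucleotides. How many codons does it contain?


codons = nucleotides / 3
codons = 1905 / 3 = 635

635


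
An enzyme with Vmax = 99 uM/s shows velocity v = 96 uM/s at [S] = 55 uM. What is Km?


Km = [S] * (Vmax - v) / v
Km = 55 * (99 - 96) / 96
Km = 1.7188 uM

1.7188 uM


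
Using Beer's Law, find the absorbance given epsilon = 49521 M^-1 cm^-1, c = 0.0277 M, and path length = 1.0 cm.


A = epsilon * c * l
A = 49521 * 0.0277 * 1.0
A = 1371.7317

1371.7317


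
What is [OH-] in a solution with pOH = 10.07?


[OH-] = 10^(-pOH)
[OH-] = 10^(-10.07)
[OH-] = 8.511e-11 M

8.511e-11 M


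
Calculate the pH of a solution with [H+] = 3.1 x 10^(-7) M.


pH = -log10([H+])
pH = -log10(3.1 x 10^(-7))
pH = 6.5086

6.5086


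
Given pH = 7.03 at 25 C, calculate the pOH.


pOH = 14 - pH
pOH = 14 - 7.03
pOH = 6.97

6.97


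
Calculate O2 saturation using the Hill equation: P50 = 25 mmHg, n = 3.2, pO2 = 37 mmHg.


Y = pO2^n / (P50^n + pO2^n)
Y = 37^3.2 / (25^3.2 + 37^3.2)
Y = 77.81%

77.81%


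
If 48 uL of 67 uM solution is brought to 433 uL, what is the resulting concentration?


C2 = C1 * V1 / V2
C2 = 67 * 48 / 433
C2 = 7.4273 uM

7.4273 uM


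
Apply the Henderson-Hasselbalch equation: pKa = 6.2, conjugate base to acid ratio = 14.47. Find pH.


pH = pKa + log10([A-]/[HA])
pH = 6.2 + log10(14.47)
pH = 7.3605

7.3605


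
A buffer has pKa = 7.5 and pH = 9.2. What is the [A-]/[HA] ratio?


[A-]/[HA] = 10^(pH - pKa)
= 10^(9.2 - 7.5)
= 50.1187

50.1187


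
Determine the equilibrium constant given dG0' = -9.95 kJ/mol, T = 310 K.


Keq = exp(-dG0 * 1000 / (R * T))
Keq = exp(-(-9.95) * 1000 / (8.314 * 310))
Keq = 47.4924

47.4924


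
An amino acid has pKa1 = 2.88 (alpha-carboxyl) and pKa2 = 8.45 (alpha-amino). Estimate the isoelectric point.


pI = (pKa1 + pKa2) / 2
pI = (2.88 + 8.45) / 2
pI = 5.665

5.665


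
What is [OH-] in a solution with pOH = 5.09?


[OH-] = 10^(-pOH)
[OH-] = 10^(-5.09)
[OH-] = 8.128e-06 M

8.128e-06 M


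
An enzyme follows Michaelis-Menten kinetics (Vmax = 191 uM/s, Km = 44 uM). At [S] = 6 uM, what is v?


v = Vmax * [S] / (Km + [S])
v = 191 * 6 / (44 + 6)
v = 22.92 uM/s

22.92 uM/s


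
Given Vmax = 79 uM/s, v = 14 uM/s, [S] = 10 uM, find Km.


Km = [S] * (Vmax - v) / v
Km = 10 * (79 - 14) / 14
Km = 46.4286 uM

46.4286 uM


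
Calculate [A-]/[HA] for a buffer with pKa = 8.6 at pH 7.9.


[A-]/[HA] = 10^(pH - pKa)
= 10^(7.9 - 8.6)
= 0.1995

0.1995


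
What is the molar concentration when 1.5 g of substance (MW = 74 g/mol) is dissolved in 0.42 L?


C = (mass / MW) / volume
C = (1.5 / 74) / 0.42
C = 0.0483 M

0.0483 M


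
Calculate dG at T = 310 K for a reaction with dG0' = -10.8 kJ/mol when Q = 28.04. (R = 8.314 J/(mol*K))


dG = dG0' + RT * ln(Q) / 1000
dG = -10.8 + 8.314 * 310 * ln(28.04) / 1000
dG = -2.2081 kJ/mol

-2.2081 kJ/mol


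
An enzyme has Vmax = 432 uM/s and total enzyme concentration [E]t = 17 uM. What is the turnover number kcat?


kcat = Vmax / [E]t
kcat = 432 / 17
kcat = 25.4118 s^-1

25.4118 s^-1


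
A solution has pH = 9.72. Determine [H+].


[H+] = 10^(-pH)
[H+] = 10^(-9.72)
[H+] = 1.905e-10 M

1.905e-10 M


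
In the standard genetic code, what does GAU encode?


Standard genetic code lookup.
Codon GAU -> Asp

Asp


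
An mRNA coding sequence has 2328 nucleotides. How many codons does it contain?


codons = nucleotides / 3
codons = 2328 / 3 = 776

776


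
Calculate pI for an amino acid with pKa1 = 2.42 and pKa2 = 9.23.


pI = (pKa1 + pKa2) / 2
pI = (2.42 + 9.23) / 2
pI = 5.825

5.825


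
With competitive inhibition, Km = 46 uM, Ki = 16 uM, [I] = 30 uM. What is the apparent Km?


Km_app = Km * (1 + [I]/Ki)
Km_app = 46 * (1 + 30/16)
Km_app = 132.25 uM

132.25 uM


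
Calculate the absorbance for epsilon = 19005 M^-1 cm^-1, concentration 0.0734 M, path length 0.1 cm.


A = epsilon * c * l
A = 19005 * 0.0734 * 0.1
A = 139.4967

139.4967


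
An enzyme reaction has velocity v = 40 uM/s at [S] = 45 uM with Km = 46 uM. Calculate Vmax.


Vmax = v * (Km + [S]) / [S]
Vmax = 40 * (46 + 45) / 45
Vmax = 80.8889 uM/s

80.8889 uM/s


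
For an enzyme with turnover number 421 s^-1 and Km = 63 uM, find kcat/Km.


Catalytic efficiency = kcat / Km
= 421 / 63
= 6.6825 uM^-1*s^-1

6.6825 uM^-1*s^-1


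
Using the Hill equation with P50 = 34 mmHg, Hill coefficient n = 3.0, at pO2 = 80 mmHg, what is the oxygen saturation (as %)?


Y = pO2^n / (P50^n + pO2^n)
Y = 80^3.0 / (34^3.0 + 80^3.0)
Y = 92.87%

92.87%


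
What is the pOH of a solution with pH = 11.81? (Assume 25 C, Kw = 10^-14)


pOH = 14 - pH
pOH = 14 - 11.81
pOH = 2.19

2.19


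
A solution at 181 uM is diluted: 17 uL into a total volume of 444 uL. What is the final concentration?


C2 = C1 * V1 / V2
C2 = 181 * 17 / 444
C2 = 6.9302 uM

6.9302 uM


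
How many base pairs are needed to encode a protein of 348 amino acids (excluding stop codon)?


Each amino acid = 1 codon = 3 bp
bp = 348 * 3 = 1044 bp

1044 bp


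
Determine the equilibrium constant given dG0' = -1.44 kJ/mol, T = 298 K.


Keq = exp(-dG0 * 1000 / (R * T))
Keq = exp(-(-1.44) * 1000 / (8.314 * 298))
Keq = 1.7882

1.7882


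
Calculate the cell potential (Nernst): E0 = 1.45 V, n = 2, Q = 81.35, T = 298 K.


E = E0 - (RT/nF) * ln(Q)
E = 1.45 - (8.314 * 298 / (2 * 96485)) * ln(81.35)
E = 1.3935 V

1.3935 V


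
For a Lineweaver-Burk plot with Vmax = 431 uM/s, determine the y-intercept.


y-intercept = 1/Vmax
= 1/431
= 0.0023 s/uM

0.0023 s/uM


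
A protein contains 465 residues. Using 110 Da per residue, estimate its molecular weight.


MW = n_residues * 110 Da
MW = 465 * 110
MW = 51150 Da

51150 Da


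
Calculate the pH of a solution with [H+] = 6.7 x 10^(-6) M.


pH = -log10([H+])
pH = -log10(6.7 x 10^(-6))
pH = 5.1739

5.1739


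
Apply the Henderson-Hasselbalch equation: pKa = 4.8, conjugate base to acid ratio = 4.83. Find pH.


pH = pKa + log10([A-]/[HA])
pH = 4.8 + log10(4.83)
pH = 5.4839

5.4839


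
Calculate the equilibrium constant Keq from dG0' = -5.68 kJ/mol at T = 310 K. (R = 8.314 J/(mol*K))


Keq = exp(-dG0 * 1000 / (R * T))
Keq = exp(-(-5.68) * 1000 / (8.314 * 310))
Keq = 9.0596

9.0596


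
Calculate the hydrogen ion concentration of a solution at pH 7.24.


[H+] = 10^(-pH)
[H+] = 10^(-7.24)
[H+] = 5.754e-08 M

5.754e-08 M


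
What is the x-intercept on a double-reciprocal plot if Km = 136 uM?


x-intercept = -1/Km
= -1/136
= -0.0074 1/uM

-0.0074 1/uM


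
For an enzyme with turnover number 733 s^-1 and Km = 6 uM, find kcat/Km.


Catalytic efficiency = kcat / Km
= 733 / 6
= 122.1667 uM^-1*s^-1

122.1667 uM^-1*s^-1


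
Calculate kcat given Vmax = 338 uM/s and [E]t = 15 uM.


kcat = Vmax / [E]t
kcat = 338 / 15
kcat = 22.5333 s^-1

22.5333 s^-1


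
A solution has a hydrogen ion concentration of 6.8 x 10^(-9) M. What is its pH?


pH = -log10([H+])
pH = -log10(6.8 x 10^(-9))
pH = 8.1675

8.1675


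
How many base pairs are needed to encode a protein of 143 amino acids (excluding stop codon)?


Each amino acid = 1 codon = 3 bp
bp = 143 * 3 = 429 bp

429 bp


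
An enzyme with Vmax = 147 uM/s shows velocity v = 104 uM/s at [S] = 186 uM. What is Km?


Km = [S] * (Vmax - v) / v
Km = 186 * (147 - 104) / 104
Km = 76.9038 uM

76.9038 uM


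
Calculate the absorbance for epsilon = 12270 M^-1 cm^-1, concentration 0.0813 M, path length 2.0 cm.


A = epsilon * c * l
A = 12270 * 0.0813 * 2.0
A = 1995.102

1995.102


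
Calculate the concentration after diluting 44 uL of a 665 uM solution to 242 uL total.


C2 = C1 * V1 / V2
C2 = 665 * 44 / 242
C2 = 120.9091 uM

120.9091 uM


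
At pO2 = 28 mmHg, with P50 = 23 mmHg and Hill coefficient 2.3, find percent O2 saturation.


Y = pO2^n / (P50^n + pO2^n)
Y = 28^2.3 / (23^2.3 + 28^2.3)
Y = 61.12%

61.12%


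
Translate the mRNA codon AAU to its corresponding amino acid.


Standard genetic code lookup.
Codon AAU -> Asn

Asn


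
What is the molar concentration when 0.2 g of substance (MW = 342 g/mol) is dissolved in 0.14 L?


C = (mass / MW) / volume
C = (0.2 / 342) / 0.14
C = 0.0042 M

0.0042 M


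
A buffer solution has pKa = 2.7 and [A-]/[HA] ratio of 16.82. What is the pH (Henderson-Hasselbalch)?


pH = pKa + log10([A-]/[HA])
pH = 2.7 + log10(16.82)
pH = 3.9258

3.9258


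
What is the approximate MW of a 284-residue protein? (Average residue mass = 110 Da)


MW = n_residues * 110 Da
MW = 284 * 110
MW = 31240 Da

31240 Da


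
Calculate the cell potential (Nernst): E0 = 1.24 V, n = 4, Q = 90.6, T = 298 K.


E = E0 - (RT/nF) * ln(Q)
E = 1.24 - (8.314 * 298 / (4 * 96485)) * ln(90.6)
E = 1.2111 V

1.2111 V


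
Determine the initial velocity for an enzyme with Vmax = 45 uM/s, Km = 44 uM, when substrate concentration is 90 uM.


v = Vmax * [S] / (Km + [S])
v = 45 * 90 / (44 + 90)
v = 30.2239 uM/s

30.2239 uM/s


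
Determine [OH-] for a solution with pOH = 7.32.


[OH-] = 10^(-pOH)
[OH-] = 10^(-7.32)
[OH-] = 4.786e-08 M

4.786e-08 M


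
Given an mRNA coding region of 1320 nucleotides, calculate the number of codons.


codons = nucleotides / 3
codons = 1320 / 3 = 440

440


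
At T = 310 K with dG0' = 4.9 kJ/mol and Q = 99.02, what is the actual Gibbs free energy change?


dG = dG0' + RT * ln(Q) / 1000
dG = 4.9 + 8.314 * 310 * ln(99.02) / 1000
dG = 16.7437 kJ/mol

16.7437 kJ/mol


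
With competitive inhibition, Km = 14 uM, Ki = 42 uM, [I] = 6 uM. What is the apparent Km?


Km_app = Km * (1 + [I]/Ki)
Km_app = 14 * (1 + 6/42)
Km_app = 16.0 uM

16.0 uM


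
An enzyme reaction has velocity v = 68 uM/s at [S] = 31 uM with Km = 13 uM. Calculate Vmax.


Vmax = v * (Km + [S]) / [S]
Vmax = 68 * (13 + 31) / 31
Vmax = 96.5161 uM/s

96.5161 uM/s


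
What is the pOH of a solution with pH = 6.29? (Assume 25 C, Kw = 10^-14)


pOH = 14 - pH
pOH = 14 - 6.29
pOH = 7.71

7.71


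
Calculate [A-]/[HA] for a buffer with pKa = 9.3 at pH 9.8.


[A-]/[HA] = 10^(pH - pKa)
= 10^(9.8 - 9.3)
= 3.1623

3.1623


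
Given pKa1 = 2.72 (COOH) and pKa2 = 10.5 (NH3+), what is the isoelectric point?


pI = (pKa1 + pKa2) / 2
pI = (2.72 + 10.5) / 2
pI = 6.61

6.61


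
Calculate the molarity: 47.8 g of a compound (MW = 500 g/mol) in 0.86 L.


C = (mass / MW) / volume
C = (47.8 / 500) / 0.86
C = 0.1112 M

0.1112 M


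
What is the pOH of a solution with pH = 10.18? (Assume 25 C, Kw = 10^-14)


pOH = 14 - pH
pOH = 14 - 10.18
pOH = 3.82

3.82


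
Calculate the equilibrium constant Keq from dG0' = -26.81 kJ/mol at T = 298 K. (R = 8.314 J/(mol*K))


Keq = exp(-dG0 * 1000 / (R * T))
Keq = exp(-(-26.81) * 1000 / (8.314 * 298))
Keq = 50065.0308

50065.0308


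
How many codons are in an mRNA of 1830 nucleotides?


codons = nucleotides / 3
codons = 1830 / 3 = 610

610


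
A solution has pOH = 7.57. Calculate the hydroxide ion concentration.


[OH-] = 10^(-pOH)
[OH-] = 10^(-7.57)
[OH-] = 2.692e-08 M

2.692e-08 M


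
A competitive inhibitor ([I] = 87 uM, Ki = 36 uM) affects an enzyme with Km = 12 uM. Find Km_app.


Km_app = Km * (1 + [I]/Ki)
Km_app = 12 * (1 + 87/36)
Km_app = 41.0 uM

41.0 uM


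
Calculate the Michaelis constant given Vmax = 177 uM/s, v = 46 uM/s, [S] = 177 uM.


Km = [S] * (Vmax - v) / v
Km = 177 * (177 - 46) / 46
Km = 504.0652 uM

504.0652 uM


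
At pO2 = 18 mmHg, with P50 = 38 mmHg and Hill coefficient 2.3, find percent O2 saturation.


Y = pO2^n / (P50^n + pO2^n)
Y = 18^2.3 / (38^2.3 + 18^2.3)
Y = 15.21%

15.21%


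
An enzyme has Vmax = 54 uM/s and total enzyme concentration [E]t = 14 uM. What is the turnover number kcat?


kcat = Vmax / [E]t
kcat = 54 / 14
kcat = 3.8571 s^-1

3.8571 s^-1


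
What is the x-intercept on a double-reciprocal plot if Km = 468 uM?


x-intercept = -1/Km
= -1/468
= -0.0021 1/uM

-0.0021 1/uM


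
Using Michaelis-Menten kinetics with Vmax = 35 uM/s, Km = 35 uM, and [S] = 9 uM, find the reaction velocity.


v = Vmax * [S] / (Km + [S])
v = 35 * 9 / (35 + 9)
v = 7.1591 uM/s

7.1591 uM/s


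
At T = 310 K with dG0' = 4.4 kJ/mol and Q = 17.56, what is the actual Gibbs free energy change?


dG = dG0' + RT * ln(Q) / 1000
dG = 4.4 + 8.314 * 310 * ln(17.56) / 1000
dG = 11.7857 kJ/mol

11.7857 kJ/mol


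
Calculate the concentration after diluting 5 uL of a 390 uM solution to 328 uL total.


C2 = C1 * V1 / V2
C2 = 390 * 5 / 328
C2 = 5.9451 uM

5.9451 uM


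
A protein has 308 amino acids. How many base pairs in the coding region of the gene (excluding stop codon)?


Each amino acid = 1 codon = 3 bp
bp = 308 * 3 = 924 bp

924 bp


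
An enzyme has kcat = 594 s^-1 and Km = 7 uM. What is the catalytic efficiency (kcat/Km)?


Catalytic efficiency = kcat / Km
= 594 / 7
= 84.8571 uM^-1*s^-1

84.8571 uM^-1*s^-1


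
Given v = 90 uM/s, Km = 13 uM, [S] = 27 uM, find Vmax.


Vmax = v * (Km + [S]) / [S]
Vmax = 90 * (13 + 27) / 27
Vmax = 133.3333 uM/s

133.3333 uM/s


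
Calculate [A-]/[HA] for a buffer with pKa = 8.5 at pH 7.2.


[A-]/[HA] = 10^(pH - pKa)
= 10^(7.2 - 8.5)
= 0.0501

0.0501


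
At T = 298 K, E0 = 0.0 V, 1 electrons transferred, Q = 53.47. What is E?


E = E0 - (RT/nF) * ln(Q)
E = 0.0 - (8.314 * 298 / (1 * 96485)) * ln(53.47)
E = -0.1022 V

-0.1022 V


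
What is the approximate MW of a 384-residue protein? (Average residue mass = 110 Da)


MW = n_residues * 110 Da
MW = 384 * 110
MW = 42240 Da

42240 Da


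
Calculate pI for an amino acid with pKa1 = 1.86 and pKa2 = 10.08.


pI = (pKa1 + pKa2) / 2
pI = (1.86 + 10.08) / 2
pI = 5.97

5.97


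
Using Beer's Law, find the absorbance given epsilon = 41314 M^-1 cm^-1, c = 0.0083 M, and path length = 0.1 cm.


A = epsilon * c * l
A = 41314 * 0.0083 * 0.1
A = 34.2906

34.2906


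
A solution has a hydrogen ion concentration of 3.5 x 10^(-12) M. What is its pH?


pH = -log10([H+])
pH = -log10(3.5 x 10^(-12))
pH = 11.4559

11.4559


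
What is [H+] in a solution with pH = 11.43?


[H+] = 10^(-pH)
[H+] = 10^(-11.43)
[H+] = 3.715e-12 M

3.715e-12 M


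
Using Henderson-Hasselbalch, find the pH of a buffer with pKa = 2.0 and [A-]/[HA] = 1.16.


pH = pKa + log10([A-]/[HA])
pH = 2.0 + log10(1.16)
pH = 2.0645

2.0645


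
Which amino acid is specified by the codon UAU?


Standard genetic code lookup.
Codon UAU -> Tyr

Tyr


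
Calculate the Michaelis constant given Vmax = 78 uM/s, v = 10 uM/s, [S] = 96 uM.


Km = [S] * (Vmax - v) / v
Km = 96 * (78 - 10) / 10
Km = 652.8 uM

652.8 uM


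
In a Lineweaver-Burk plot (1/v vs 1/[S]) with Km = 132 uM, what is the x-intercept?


x-intercept = -1/Km
= -1/132
= -0.0076 1/uM

-0.0076 1/uM


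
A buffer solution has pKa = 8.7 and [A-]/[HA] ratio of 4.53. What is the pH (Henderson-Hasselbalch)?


pH = pKa + log10([A-]/[HA])
pH = 8.7 + log10(4.53)
pH = 9.3561

9.3561


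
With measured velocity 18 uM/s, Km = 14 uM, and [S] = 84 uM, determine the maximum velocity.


Vmax = v * (Km + [S]) / [S]
Vmax = 18 * (14 + 84) / 84
Vmax = 21.0 uM/s

21.0 uM/s


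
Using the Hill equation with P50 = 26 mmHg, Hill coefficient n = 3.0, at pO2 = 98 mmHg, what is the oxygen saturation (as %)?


Y = pO2^n / (P50^n + pO2^n)
Y = 98^3.0 / (26^3.0 + 98^3.0)
Y = 98.17%

98.17%


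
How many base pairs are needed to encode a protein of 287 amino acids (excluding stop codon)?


Each amino acid = 1 codon = 3 bp
bp = 287 * 3 = 861 bp

861 bp


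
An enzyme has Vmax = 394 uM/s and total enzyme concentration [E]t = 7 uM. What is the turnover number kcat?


kcat = Vmax / [E]t
kcat = 394 / 7
kcat = 56.2857 s^-1

56.2857 s^-1


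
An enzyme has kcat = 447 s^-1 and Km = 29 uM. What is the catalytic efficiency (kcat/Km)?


Catalytic efficiency = kcat / Km
= 447 / 29
= 15.4138 uM^-1*s^-1

15.4138 uM^-1*s^-1


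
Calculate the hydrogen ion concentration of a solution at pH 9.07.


[H+] = 10^(-pH)
[H+] = 10^(-9.07)
[H+] = 8.511e-10 M

8.511e-10 M


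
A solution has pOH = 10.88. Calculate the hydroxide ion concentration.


[OH-] = 10^(-pOH)
[OH-] = 10^(-10.88)
[OH-] = 1.318e-11 M

1.318e-11 M


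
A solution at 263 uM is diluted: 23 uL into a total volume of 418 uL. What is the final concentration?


C2 = C1 * V1 / V2
C2 = 263 * 23 / 418
C2 = 14.4713 uM

14.4713 uM


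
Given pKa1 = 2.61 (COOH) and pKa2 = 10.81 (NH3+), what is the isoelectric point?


pI = (pKa1 + pKa2) / 2
pI = (2.61 + 10.81) / 2
pI = 6.71

6.71


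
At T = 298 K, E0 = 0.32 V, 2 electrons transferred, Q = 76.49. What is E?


E = E0 - (RT/nF) * ln(Q)
E = 0.32 - (8.314 * 298 / (2 * 96485)) * ln(76.49)
E = 0.2643 V

0.2643 V


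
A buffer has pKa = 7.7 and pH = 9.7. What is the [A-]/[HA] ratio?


[A-]/[HA] = 10^(pH - pKa)
= 10^(9.7 - 7.7)
= 100.0

100.0


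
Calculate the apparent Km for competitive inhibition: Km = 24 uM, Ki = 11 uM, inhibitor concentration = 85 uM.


Km_app = Km * (1 + [I]/Ki)
Km_app = 24 * (1 + 85/11)
Km_app = 209.4545 uM

209.4545 uM


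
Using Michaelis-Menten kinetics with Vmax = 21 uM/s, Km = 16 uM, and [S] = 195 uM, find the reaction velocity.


v = Vmax * [S] / (Km + [S])
v = 21 * 195 / (16 + 195)
v = 19.4076 uM/s

19.4076 uM/s


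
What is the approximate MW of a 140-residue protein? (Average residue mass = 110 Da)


MW = n_residues * 110 Da
MW = 140 * 110
MW = 15400 Da

15400 Da


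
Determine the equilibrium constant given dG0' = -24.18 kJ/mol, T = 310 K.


Keq = exp(-dG0 * 1000 / (R * T))
Keq = exp(-(-24.18) * 1000 / (8.314 * 310))
Keq = 11869.955

11869.955


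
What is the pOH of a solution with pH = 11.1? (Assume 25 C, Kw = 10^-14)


pOH = 14 - pH
pOH = 14 - 11.1
pOH = 2.9

2.9


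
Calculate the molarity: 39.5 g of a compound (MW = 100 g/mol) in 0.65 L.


C = (mass / MW) / volume
C = (39.5 / 100) / 0.65
C = 0.6077 M

0.6077 M


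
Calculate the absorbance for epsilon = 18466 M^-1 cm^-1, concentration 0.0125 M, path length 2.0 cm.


A = epsilon * c * l
A = 18466 * 0.0125 * 2.0
A = 461.65

461.65


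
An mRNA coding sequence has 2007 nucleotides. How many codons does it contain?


codons = nucleotides / 3
codons = 2007 / 3 = 669

669


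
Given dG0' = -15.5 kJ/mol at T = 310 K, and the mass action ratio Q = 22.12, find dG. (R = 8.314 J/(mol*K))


dG = dG0' + RT * ln(Q) / 1000
dG = -15.5 + 8.314 * 310 * ln(22.12) / 1000
dG = -7.5193 kJ/mol

-7.5193 kJ/mol


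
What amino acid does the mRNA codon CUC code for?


Standard genetic code lookup.
Codon CUC -> Leu

Leu


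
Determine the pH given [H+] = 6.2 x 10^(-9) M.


pH = -log10([H+])
pH = -log10(6.2 x 10^(-9))
pH = 8.2076

8.2076


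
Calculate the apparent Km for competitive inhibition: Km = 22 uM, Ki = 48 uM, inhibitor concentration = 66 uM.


Km_app = Km * (1 + [I]/Ki)
Km_app = 22 * (1 + 66/48)
Km_app = 52.25 uM

52.25 uM


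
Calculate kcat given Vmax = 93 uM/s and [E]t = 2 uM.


kcat = Vmax / [E]t
kcat = 93 / 2
kcat = 46.5 s^-1

46.5 s^-1


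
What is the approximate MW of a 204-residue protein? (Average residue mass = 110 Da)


MW = n_residues * 110 Da
MW = 204 * 110
MW = 22440 Da

22440 Da


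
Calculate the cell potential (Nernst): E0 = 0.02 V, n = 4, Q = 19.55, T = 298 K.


E = E0 - (RT/nF) * ln(Q)
E = 0.02 - (8.314 * 298 / (4 * 96485)) * ln(19.55)
E = 9.148e-04 V

9.148e-04 V


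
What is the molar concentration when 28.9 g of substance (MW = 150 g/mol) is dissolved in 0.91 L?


C = (mass / MW) / volume
C = (28.9 / 150) / 0.91
C = 0.2117 M

0.2117 M


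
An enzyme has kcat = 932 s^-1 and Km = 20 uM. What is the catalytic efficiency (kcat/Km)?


Catalytic efficiency = kcat / Km
= 932 / 20
= 46.6 uM^-1*s^-1

46.6 uM^-1*s^-1


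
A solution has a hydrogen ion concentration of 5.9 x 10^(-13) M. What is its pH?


pH = -log10([H+])
pH = -log10(5.9 x 10^(-13))
pH = 12.2291

12.2291


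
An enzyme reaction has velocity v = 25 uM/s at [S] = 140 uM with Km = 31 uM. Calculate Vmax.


Vmax = v * (Km + [S]) / [S]
Vmax = 25 * (31 + 140) / 140
Vmax = 30.5357 uM/s

30.5357 uM/s


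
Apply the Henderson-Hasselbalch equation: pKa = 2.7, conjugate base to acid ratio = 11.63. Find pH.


pH = pKa + log10([A-]/[HA])
pH = 2.7 + log10(11.63)
pH = 3.7656

3.7656


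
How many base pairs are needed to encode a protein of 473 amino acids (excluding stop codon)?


Each amino acid = 1 codon = 3 bp
bp = 473 * 3 = 1419 bp

1419 bp


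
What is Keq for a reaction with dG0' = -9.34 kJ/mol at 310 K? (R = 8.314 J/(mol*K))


Keq = exp(-dG0 * 1000 / (R * T))
Keq = exp(-(-9.34) * 1000 / (8.314 * 310))
Keq = 37.4831

37.4831


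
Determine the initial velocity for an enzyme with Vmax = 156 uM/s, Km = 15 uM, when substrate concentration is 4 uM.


v = Vmax * [S] / (Km + [S])
v = 156 * 4 / (15 + 4)
v = 32.8421 uM/s

32.8421 uM/s


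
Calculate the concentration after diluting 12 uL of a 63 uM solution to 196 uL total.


C2 = C1 * V1 / V2
C2 = 63 * 12 / 196
C2 = 3.8571 uM

3.8571 uM


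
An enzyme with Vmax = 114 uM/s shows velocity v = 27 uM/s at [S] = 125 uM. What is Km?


Km = [S] * (Vmax - v) / v
Km = 125 * (114 - 27) / 27
Km = 402.7778 uM

402.7778 uM


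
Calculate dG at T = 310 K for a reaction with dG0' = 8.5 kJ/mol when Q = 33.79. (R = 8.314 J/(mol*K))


dG = dG0' + RT * ln(Q) / 1000
dG = 8.5 + 8.314 * 310 * ln(33.79) / 1000
dG = 17.5727 kJ/mol

17.5727 kJ/mol


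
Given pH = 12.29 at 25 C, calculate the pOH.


pOH = 14 - pH
pOH = 14 - 12.29
pOH = 1.71

1.71


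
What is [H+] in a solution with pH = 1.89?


[H+] = 10^(-pH)
[H+] = 10^(-1.89)
[H+] = 0.0129 M

0.0129 M


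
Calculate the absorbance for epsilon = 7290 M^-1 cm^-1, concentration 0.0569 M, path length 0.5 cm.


A = epsilon * c * l
A = 7290 * 0.0569 * 0.5
A = 207.4005

207.4005


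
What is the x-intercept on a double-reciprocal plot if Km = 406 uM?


x-intercept = -1/Km
= -1/406
= -0.0025 1/uM

-0.0025 1/uM


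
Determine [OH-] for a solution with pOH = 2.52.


[OH-] = 10^(-pOH)
[OH-] = 10^(-2.52)
[OH-] = 0.003 M

0.003 M


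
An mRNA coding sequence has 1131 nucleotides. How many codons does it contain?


codons = nucleotides / 3
codons = 1131 / 3 = 377

377


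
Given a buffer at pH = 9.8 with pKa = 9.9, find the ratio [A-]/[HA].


[A-]/[HA] = 10^(pH - pKa)
= 10^(9.8 - 9.9)
= 0.7943

0.7943


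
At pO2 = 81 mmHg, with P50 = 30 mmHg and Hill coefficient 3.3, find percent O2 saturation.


Y = pO2^n / (P50^n + pO2^n)
Y = 81^3.3 / (30^3.3 + 81^3.3)
Y = 96.37%

96.37%


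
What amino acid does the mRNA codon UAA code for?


Standard genetic code lookup.
Codon UAA -> Stop

Stop


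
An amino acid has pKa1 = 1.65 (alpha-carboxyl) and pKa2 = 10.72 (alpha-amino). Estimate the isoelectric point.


pI = (pKa1 + pKa2) / 2
pI = (1.65 + 10.72) / 2
pI = 6.185

6.185


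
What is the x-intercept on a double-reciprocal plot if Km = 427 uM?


x-intercept = -1/Km
= -1/427
= -0.0023 1/uM

-0.0023 1/uM


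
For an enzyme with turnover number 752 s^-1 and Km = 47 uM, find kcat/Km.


Catalytic efficiency = kcat / Km
= 752 / 47
= 16.0 uM^-1*s^-1

16.0 uM^-1*s^-1


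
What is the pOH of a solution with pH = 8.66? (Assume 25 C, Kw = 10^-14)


pOH = 14 - pH
pOH = 14 - 8.66
pOH = 5.34

5.34


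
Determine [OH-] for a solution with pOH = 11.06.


[OH-] = 10^(-pOH)
[OH-] = 10^(-11.06)
[OH-] = 8.710e-12 M

8.710e-12 M


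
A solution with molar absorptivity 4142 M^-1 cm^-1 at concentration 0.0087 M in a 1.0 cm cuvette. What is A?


A = epsilon * c * l
A = 4142 * 0.0087 * 1.0
A = 36.0354

36.0354


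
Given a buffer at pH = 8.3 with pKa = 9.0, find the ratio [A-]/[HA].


[A-]/[HA] = 10^(pH - pKa)
= 10^(8.3 - 9.0)
= 0.1995

0.1995


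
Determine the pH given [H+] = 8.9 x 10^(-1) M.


pH = -log10([H+])
pH = -log10(8.9 x 10^(-1))
pH = 0.0506

0.0506


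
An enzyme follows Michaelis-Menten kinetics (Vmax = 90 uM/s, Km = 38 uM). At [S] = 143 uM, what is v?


v = Vmax * [S] / (Km + [S])
v = 90 * 143 / (38 + 143)
v = 71.105 uM/s

71.105 uM/s


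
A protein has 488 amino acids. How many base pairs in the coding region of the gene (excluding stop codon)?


Each amino acid = 1 codon = 3 bp
bp = 488 * 3 = 1464 bp

1464 bp
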